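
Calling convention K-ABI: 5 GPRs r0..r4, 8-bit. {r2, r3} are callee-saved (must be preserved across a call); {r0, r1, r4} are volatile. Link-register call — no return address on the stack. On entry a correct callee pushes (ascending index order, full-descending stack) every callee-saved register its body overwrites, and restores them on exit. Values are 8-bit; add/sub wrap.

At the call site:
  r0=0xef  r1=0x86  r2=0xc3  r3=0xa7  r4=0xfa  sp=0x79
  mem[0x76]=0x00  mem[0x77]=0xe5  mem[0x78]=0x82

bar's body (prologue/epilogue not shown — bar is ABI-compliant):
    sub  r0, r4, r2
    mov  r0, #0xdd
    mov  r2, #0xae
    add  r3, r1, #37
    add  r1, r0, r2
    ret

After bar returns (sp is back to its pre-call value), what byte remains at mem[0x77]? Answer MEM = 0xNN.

prologue: push r2 -> mem[0x78]=0xc3, sp=0x78
prologue: push r3 -> mem[0x77]=0xa7, sp=0x77
body[0] sub  r0, r4, r2 -> r0=0x37
body[1] mov  r0, #0xdd -> r0=0xdd
body[2] mov  r2, #0xae -> r2=0xae
body[3] add  r3, r1, #37 -> r3=0xab
body[4] add  r1, r0, r2 -> r1=0x8b
epilogue: pop r3=0xa7, sp=0x78
epilogue: pop r2=0xc3, sp=0x79
prologue pushed ['r2', 'r3'] at ['0x78', '0x77']

MEM = 0xa7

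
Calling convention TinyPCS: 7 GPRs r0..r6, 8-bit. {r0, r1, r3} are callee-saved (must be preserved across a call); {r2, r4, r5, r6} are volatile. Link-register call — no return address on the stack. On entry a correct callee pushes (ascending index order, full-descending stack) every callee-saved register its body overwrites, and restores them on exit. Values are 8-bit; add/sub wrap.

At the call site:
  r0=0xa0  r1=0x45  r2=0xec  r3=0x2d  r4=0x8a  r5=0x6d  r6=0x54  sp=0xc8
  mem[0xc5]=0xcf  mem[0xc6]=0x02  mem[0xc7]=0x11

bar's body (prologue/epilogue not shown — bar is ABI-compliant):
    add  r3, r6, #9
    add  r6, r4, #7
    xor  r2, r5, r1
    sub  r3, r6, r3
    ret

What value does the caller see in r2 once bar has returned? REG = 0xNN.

prologue: push r3 -> mem[0xc7]=0x2d, sp=0xc7
body[0] add  r3, r6, #9 -> r3=0x5d
body[1] add  r6, r4, #7 -> r6=0x91
body[2] xor  r2, r5, r1 -> r2=0x28
body[3] sub  r3, r6, r3 -> r3=0x34
epilogue: pop r3=0x2d, sp=0xc8
r2 is caller-saved -> body value

REG = 0x28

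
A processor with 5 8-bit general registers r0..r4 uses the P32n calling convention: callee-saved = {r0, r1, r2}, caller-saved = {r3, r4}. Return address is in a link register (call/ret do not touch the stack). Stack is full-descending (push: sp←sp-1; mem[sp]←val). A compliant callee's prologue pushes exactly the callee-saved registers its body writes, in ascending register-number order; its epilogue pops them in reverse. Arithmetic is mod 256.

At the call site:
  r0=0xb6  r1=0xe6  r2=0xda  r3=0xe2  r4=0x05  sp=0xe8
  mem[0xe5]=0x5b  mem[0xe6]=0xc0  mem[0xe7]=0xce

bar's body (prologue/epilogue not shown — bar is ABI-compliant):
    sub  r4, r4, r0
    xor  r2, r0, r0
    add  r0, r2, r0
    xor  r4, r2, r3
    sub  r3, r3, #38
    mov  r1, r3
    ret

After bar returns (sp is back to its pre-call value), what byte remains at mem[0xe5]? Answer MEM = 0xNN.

prologue: push r0 -> mem[0xe7]=0xb6, sp=0xe7
prologue: push r1 -> mem[0xe6]=0xe6, sp=0xe6
prologue: push r2 -> mem[0xe5]=0xda, sp=0xe5
body[0] sub  r4, r4, r0 -> r4=0x4f
body[1] xor  r2, r0, r0 -> r2=0x00
body[2] add  r0, r2, r0 -> r0=0xb6
body[3] xor  r4, r2, r3 -> r4=0xe2
body[4] sub  r3, r3, #38 -> r3=0xbc
body[5] mov  r1, r3 -> r1=0xbc
epilogue: pop r2=0xda, sp=0xe6
epilogue: pop r1=0xe6, sp=0xe7
epilogue: pop r0=0xb6, sp=0xe8
prologue pushed ['r0', 'r1', 'r2'] at ['0xe7', '0xe6', '0xe5']

MEM = 0xda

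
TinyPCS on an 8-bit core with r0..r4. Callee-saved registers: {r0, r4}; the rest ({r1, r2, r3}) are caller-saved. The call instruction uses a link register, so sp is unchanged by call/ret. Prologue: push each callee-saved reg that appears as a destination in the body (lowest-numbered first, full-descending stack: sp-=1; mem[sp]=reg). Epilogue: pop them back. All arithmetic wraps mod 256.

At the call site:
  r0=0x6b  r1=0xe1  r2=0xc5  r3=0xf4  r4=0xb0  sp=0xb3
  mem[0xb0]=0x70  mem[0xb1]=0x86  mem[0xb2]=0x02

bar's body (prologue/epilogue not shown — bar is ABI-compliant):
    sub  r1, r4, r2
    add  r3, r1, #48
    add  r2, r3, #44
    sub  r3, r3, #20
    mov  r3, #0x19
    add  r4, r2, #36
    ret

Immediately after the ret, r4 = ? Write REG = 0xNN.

prologue: push r4 → mem[0xb2]=0xb0, sp=0xb2
body[0] sub  r1, r4, r2 → r1=0xeb
body[1] add  r3, r1, #48 → r3=0x1b
body[2] add  r2, r3, #44 → r2=0x47
body[3] sub  r3, r3, #20 → r3=0x07
body[4] mov  r3, #0x19 → r3=0x19
body[5] add  r4, r2, #36 → r4=0x6b
epilogue: pop r4=0xb0, sp=0xb3
r4 is callee-saved → restored

REG = 0xb0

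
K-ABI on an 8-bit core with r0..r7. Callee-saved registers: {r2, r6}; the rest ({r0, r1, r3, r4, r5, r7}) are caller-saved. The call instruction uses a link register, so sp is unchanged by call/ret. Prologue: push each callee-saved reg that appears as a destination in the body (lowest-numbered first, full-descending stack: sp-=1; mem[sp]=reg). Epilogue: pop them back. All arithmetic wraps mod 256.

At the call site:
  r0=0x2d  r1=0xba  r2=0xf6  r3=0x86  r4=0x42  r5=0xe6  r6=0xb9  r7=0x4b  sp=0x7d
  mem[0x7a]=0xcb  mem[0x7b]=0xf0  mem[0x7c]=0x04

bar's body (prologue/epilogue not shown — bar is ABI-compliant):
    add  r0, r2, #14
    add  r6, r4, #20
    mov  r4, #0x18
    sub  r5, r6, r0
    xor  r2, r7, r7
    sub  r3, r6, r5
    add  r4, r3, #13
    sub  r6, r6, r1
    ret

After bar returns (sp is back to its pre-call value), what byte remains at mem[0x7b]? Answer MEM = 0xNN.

MEM = 0xb9

prologue: push r2 -> mem[0x7c]=0xf6, sp=0x7c
prologue: push r6 -> mem[0x7b]=0xb9, sp=0x7b
body[0] add  r0, r2, #14 -> r0=0x04
body[1] add  r6, r4, #20 -> r6=0x56
body[2] mov  r4, #0x18 -> r4=0x18
body[3] sub  r5, r6, r0 -> r5=0x52
body[4] xor  r2, r7, r7 -> r2=0x00
body[5] sub  r3, r6, r5 -> r3=0x04
body[6] add  r4, r3, #13 -> r4=0x11
body[7] sub  r6, r6, r1 -> r6=0x9c
epilogue: pop r6=0xb9, sp=0x7c
epilogue: pop r2=0xf6, sp=0x7d
prologue pushed ['r2', 'r6'] at ['0x7c', '0x7b']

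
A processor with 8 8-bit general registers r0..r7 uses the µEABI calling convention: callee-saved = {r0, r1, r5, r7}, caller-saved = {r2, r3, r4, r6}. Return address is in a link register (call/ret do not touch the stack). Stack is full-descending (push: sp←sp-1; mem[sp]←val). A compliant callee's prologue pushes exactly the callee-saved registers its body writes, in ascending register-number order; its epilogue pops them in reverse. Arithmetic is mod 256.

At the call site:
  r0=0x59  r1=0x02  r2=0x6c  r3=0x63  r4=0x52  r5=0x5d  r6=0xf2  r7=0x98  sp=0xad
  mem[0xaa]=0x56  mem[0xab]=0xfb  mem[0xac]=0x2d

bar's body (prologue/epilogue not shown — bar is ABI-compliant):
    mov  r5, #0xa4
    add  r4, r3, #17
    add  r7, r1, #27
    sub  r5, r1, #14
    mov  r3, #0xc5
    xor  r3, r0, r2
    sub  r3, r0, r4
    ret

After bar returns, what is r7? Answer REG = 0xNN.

prologue: push r5 → mem[0xac]=0x5d, sp=0xac
prologue: push r7 → mem[0xab]=0x98, sp=0xab
body[0] mov  r5, #0xa4 → r5=0xa4
body[1] add  r4, r3, #17 → r4=0x74
body[2] add  r7, r1, #27 → r7=0x1d
body[3] sub  r5, r1, #14 → r5=0xf4
body[4] mov  r3, #0xc5 → r3=0xc5
body[5] xor  r3, r0, r2 → r3=0x35
body[6] sub  r3, r0, r4 → r3=0xe5
epilogue: pop r7=0x98, sp=0xac
epilogue: pop r5=0x5d, sp=0xad
r7 is callee-saved → restored

REG = 0x98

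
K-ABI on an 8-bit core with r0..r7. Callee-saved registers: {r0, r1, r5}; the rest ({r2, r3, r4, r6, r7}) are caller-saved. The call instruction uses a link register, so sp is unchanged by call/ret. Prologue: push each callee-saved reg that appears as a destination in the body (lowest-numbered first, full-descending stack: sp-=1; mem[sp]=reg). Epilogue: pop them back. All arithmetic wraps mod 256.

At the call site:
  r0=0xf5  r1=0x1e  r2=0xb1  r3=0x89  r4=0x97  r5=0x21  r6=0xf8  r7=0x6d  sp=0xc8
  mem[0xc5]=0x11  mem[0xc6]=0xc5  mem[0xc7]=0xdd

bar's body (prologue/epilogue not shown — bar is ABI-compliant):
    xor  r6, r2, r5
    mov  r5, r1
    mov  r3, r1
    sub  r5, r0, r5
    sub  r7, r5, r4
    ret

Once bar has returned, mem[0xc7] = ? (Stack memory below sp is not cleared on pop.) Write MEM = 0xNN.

prologue: push r5 → mem[0xc7]=0x21, sp=0xc7
body[0] xor  r6, r2, r5 → r6=0x90
body[1] mov  r5, r1 → r5=0x1e
body[2] mov  r3, r1 → r3=0x1e
body[3] sub  r5, r0, r5 → r5=0xd7
body[4] sub  r7, r5, r4 → r7=0x40
epilogue: pop r5=0x21, sp=0xc8
prologue pushed ['r5'] at ['0xc7']

MEM = 0x21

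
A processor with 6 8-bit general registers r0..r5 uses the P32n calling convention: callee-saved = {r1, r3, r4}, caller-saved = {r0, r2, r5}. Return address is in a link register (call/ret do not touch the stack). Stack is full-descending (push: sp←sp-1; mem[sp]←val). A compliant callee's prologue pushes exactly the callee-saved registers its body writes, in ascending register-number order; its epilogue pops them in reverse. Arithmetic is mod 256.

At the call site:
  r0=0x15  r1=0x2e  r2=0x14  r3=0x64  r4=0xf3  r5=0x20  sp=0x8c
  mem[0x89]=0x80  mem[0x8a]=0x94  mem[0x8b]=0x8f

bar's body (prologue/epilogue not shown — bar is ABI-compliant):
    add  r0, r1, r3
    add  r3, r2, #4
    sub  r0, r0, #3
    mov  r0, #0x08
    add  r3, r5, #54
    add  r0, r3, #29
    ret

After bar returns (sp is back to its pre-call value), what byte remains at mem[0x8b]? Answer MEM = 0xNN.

MEM = 0x64

prologue: push r3 -> mem[0x8b]=0x64, sp=0x8b
body[0] add  r0, r1, r3 -> r0=0x92
body[1] add  r3, r2, #4 -> r3=0x18
body[2] sub  r0, r0, #3 -> r0=0x8f
body[3] mov  r0, #0x08 -> r0=0x08
body[4] add  r3, r5, #54 -> r3=0x56
body[5] add  r0, r3, #29 -> r0=0x73
epilogue: pop r3=0x64, sp=0x8c
prologue pushed ['r3'] at ['0x8b']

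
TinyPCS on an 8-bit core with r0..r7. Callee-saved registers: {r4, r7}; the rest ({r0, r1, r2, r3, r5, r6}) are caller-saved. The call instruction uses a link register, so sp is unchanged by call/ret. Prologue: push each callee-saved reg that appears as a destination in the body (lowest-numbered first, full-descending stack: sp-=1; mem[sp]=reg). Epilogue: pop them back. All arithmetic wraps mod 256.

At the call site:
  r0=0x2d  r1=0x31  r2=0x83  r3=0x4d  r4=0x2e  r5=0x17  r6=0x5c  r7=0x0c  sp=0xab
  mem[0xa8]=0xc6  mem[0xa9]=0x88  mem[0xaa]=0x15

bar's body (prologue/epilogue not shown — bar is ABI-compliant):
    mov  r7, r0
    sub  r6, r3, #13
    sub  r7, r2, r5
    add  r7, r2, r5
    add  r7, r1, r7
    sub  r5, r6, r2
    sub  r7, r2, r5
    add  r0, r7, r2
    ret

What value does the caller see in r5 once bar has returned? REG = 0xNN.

REG = 0xbd

prologue: push r7 -> mem[0xaa]=0x0c, sp=0xaa
body[0] mov  r7, r0 -> r7=0x2d
body[1] sub  r6, r3, #13 -> r6=0x40
body[2] sub  r7, r2, r5 -> r7=0x6c
body[3] add  r7, r2, r5 -> r7=0x9a
body[4] add  r7, r1, r7 -> r7=0xcb
body[5] sub  r5, r6, r2 -> r5=0xbd
body[6] sub  r7, r2, r5 -> r7=0xc6
body[7] add  r0, r7, r2 -> r0=0x49
epilogue: pop r7=0x0c, sp=0xab
r5 is caller-saved -> body value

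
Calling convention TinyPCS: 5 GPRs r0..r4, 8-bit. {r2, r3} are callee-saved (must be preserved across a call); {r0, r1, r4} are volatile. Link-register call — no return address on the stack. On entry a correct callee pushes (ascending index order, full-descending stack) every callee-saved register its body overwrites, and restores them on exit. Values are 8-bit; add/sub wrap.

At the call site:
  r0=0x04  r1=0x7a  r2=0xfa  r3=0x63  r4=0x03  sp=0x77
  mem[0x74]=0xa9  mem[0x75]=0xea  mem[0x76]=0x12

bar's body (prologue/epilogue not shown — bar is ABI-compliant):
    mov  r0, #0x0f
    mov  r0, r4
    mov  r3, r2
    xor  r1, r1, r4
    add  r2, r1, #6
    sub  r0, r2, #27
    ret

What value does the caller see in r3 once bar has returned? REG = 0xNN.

REG = 0x63

prologue: push r2 -> mem[0x76]=0xfa, sp=0x76
prologue: push r3 -> mem[0x75]=0x63, sp=0x75
body[0] mov  r0, #0x0f -> r0=0x0f
body[1] mov  r0, r4 -> r0=0x03
body[2] mov  r3, r2 -> r3=0xfa
body[3] xor  r1, r1, r4 -> r1=0x79
body[4] add  r2, r1, #6 -> r2=0x7f
body[5] sub  r0, r2, #27 -> r0=0x64
epilogue: pop r3=0x63, sp=0x76
epilogue: pop r2=0xfa, sp=0x77
r3 is callee-saved -> restored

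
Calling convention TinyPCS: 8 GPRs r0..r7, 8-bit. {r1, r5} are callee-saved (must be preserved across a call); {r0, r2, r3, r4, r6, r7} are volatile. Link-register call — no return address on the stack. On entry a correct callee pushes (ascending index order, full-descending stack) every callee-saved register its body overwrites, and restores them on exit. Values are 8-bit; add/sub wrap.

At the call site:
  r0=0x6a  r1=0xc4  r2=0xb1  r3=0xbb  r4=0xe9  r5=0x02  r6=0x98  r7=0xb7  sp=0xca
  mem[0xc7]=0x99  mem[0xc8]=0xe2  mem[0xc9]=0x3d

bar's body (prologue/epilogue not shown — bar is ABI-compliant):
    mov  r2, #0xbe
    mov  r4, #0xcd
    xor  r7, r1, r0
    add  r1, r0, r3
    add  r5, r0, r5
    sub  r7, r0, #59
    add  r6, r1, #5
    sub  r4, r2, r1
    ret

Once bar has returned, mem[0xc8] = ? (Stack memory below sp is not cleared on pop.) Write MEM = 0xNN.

MEM = 0x02

prologue: push r1 -> mem[0xc9]=0xc4, sp=0xc9
prologue: push r5 -> mem[0xc8]=0x02, sp=0xc8
body[0] mov  r2, #0xbe -> r2=0xbe
body[1] mov  r4, #0xcd -> r4=0xcd
body[2] xor  r7, r1, r0 -> r7=0xae
body[3] add  r1, r0, r3 -> r1=0x25
body[4] add  r5, r0, r5 -> r5=0x6c
body[5] sub  r7, r0, #59 -> r7=0x2f
body[6] add  r6, r1, #5 -> r6=0x2a
body[7] sub  r4, r2, r1 -> r4=0x99
epilogue: pop r5=0x02, sp=0xc9
epilogue: pop r1=0xc4, sp=0xca
prologue pushed ['r1', 'r5'] at ['0xc9', '0xc8']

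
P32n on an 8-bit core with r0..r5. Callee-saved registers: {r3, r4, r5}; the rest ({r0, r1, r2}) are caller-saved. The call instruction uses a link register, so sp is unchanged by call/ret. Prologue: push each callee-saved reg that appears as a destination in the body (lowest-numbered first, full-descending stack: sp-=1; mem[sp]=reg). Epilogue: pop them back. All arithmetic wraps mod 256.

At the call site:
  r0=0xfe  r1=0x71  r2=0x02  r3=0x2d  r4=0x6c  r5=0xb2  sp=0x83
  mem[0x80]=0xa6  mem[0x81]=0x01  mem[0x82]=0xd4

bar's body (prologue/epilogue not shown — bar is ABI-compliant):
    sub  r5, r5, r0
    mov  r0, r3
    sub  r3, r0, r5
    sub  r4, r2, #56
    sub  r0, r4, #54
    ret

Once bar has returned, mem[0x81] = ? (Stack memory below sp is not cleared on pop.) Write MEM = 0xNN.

MEM = 0x6c

prologue: push r3 -> mem[0x82]=0x2d, sp=0x82
prologue: push r4 -> mem[0x81]=0x6c, sp=0x81
prologue: push r5 -> mem[0x80]=0xb2, sp=0x80
body[0] sub  r5, r5, r0 -> r5=0xb4
body[1] mov  r0, r3 -> r0=0x2d
body[2] sub  r3, r0, r5 -> r3=0x79
body[3] sub  r4, r2, #56 -> r4=0xca
body[4] sub  r0, r4, #54 -> r0=0x94
epilogue: pop r5=0xb2, sp=0x81
epilogue: pop r4=0x6c, sp=0x82
epilogue: pop r3=0x2d, sp=0x83
prologue pushed ['r3', 'r4', 'r5'] at ['0x82', '0x81', '0x80']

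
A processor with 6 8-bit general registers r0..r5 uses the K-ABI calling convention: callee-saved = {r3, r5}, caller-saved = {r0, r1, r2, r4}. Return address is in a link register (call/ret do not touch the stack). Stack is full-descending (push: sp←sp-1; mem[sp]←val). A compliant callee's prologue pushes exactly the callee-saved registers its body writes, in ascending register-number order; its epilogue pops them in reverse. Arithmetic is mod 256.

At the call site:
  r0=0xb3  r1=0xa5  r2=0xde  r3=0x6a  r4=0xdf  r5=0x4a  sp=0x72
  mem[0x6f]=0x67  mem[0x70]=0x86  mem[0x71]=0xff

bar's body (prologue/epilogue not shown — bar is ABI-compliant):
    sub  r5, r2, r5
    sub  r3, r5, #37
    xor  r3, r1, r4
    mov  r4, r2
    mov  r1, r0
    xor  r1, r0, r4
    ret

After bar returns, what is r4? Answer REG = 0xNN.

prologue: push r3 → mem[0x71]=0x6a, sp=0x71
prologue: push r5 → mem[0x70]=0x4a, sp=0x70
body[0] sub  r5, r2, r5 → r5=0x94
body[1] sub  r3, r5, #37 → r3=0x6f
body[2] xor  r3, r1, r4 → r3=0x7a
body[3] mov  r4, r2 → r4=0xde
body[4] mov  r1, r0 → r1=0xb3
body[5] xor  r1, r0, r4 → r1=0x6d
epilogue: pop r5=0x4a, sp=0x71
epilogue: pop r3=0x6a, sp=0x72
r4 is caller-saved → body value

REG = 0xde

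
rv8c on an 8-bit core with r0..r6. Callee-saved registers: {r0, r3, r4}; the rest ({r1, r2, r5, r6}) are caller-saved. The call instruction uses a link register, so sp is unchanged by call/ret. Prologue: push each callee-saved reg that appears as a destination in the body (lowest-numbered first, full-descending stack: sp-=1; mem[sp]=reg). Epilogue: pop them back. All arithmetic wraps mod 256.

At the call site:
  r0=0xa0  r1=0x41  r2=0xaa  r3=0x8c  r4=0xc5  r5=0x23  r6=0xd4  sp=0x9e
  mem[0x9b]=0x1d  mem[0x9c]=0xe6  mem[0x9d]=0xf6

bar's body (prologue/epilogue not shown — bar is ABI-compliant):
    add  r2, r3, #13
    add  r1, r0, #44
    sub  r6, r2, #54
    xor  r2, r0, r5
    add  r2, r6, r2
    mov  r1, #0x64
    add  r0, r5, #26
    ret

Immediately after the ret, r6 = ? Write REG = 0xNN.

prologue: push r0 → mem[0x9d]=0xa0, sp=0x9d
body[0] add  r2, r3, #13 → r2=0x99
body[1] add  r1, r0, #44 → r1=0xcc
body[2] sub  r6, r2, #54 → r6=0x63
body[3] xor  r2, r0, r5 → r2=0x83
body[4] add  r2, r6, r2 → r2=0xe6
body[5] mov  r1, #0x64 → r1=0x64
body[6] add  r0, r5, #26 → r0=0x3d
epilogue: pop r0=0xa0, sp=0x9e
r6 is caller-saved → body value

REG = 0x63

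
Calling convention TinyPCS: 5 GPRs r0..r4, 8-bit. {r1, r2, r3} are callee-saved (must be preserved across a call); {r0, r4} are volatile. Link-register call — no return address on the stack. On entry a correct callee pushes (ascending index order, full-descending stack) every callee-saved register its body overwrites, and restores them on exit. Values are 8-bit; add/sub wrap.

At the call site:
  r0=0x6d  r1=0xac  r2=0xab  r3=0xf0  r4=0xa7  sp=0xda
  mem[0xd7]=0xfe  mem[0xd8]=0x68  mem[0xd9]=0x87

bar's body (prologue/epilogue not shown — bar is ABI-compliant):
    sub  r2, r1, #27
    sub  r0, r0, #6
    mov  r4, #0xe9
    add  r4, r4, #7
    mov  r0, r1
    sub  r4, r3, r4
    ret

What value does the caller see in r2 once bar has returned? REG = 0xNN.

REG = 0xab

prologue: push r2 → mem[0xd9]=0xab, sp=0xd9
body[0] sub  r2, r1, #27 → r2=0x91
body[1] sub  r0, r0, #6 → r0=0x67
body[2] mov  r4, #0xe9 → r4=0xe9
body[3] add  r4, r4, #7 → r4=0xf0
body[4] mov  r0, r1 → r0=0xac
body[5] sub  r4, r3, r4 → r4=0x00
epilogue: pop r2=0xab, sp=0xda
r2 is callee-saved → restored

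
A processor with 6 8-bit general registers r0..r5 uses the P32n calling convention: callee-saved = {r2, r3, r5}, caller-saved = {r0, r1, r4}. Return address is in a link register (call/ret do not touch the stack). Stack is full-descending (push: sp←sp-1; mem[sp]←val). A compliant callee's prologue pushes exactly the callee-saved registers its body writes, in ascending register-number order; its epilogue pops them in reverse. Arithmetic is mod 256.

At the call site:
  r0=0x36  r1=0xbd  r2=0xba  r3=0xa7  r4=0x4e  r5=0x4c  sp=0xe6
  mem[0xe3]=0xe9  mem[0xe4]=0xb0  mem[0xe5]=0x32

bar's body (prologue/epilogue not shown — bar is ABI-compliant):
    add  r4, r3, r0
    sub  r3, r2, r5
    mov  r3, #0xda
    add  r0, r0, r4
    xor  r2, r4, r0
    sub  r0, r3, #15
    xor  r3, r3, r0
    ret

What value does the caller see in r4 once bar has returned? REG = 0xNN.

prologue: push r2 → mem[0xe5]=0xba, sp=0xe5
prologue: push r3 → mem[0xe4]=0xa7, sp=0xe4
body[0] add  r4, r3, r0 → r4=0xdd
body[1] sub  r3, r2, r5 → r3=0x6e
body[2] mov  r3, #0xda → r3=0xda
body[3] add  r0, r0, r4 → r0=0x13
body[4] xor  r2, r4, r0 → r2=0xce
body[5] sub  r0, r3, #15 → r0=0xcb
body[6] xor  r3, r3, r0 → r3=0x11
epilogue: pop r3=0xa7, sp=0xe5
epilogue: pop r2=0xba, sp=0xe6
r4 is caller-saved → body value

REG = 0xdd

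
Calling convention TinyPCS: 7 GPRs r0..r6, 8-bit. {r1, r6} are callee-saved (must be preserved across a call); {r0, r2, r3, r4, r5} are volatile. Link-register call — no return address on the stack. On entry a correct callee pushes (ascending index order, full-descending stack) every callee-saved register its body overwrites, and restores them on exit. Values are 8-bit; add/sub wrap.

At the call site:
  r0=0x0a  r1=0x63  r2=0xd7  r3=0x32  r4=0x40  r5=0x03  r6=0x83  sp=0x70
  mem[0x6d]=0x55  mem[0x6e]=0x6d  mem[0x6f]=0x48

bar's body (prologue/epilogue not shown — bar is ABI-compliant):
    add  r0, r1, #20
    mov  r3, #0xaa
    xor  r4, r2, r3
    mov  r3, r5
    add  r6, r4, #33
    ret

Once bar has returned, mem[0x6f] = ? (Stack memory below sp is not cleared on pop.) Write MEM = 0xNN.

prologue: push r6 -> mem[0x6f]=0x83, sp=0x6f
body[0] add  r0, r1, #20 -> r0=0x77
body[1] mov  r3, #0xaa -> r3=0xaa
body[2] xor  r4, r2, r3 -> r4=0x7d
body[3] mov  r3, r5 -> r3=0x03
body[4] add  r6, r4, #33 -> r6=0x9e
epilogue: pop r6=0x83, sp=0x70
prologue pushed ['r6'] at ['0x6f']

MEM = 0x83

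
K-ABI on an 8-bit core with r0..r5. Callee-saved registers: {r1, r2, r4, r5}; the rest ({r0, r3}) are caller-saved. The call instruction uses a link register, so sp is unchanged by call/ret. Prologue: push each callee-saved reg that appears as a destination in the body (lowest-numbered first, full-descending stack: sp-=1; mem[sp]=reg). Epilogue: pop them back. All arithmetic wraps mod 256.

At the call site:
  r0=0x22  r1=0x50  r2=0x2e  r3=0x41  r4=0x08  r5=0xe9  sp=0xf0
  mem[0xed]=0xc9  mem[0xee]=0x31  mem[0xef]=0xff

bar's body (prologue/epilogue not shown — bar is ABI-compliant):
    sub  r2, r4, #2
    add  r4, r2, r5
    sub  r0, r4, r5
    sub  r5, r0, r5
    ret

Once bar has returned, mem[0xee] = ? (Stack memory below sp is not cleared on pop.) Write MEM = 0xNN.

MEM = 0x08

prologue: push r2 -> mem[0xef]=0x2e, sp=0xef
prologue: push r4 -> mem[0xee]=0x08, sp=0xee
prologue: push r5 -> mem[0xed]=0xe9, sp=0xed
body[0] sub  r2, r4, #2 -> r2=0x06
body[1] add  r4, r2, r5 -> r4=0xef
body[2] sub  r0, r4, r5 -> r0=0x06
body[3] sub  r5, r0, r5 -> r5=0x1d
epilogue: pop r5=0xe9, sp=0xee
epilogue: pop r4=0x08, sp=0xef
epilogue: pop r2=0x2e, sp=0xf0
prologue pushed ['r2', 'r4', 'r5'] at ['0xef', '0xee', '0xed']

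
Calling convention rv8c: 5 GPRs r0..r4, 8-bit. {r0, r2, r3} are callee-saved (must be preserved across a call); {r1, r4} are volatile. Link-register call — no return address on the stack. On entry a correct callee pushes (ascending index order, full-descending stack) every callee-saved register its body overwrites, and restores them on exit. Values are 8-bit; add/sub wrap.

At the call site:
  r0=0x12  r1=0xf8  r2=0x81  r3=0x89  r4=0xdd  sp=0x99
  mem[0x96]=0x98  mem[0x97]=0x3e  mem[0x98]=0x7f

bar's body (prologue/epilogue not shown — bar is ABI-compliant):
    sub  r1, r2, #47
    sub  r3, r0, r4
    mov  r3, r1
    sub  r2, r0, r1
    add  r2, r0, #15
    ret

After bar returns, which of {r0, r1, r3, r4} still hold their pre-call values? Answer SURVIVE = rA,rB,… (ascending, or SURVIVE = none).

SURVIVE = r0,r3,r4

prologue: push r2 → mem[0x98]=0x81, sp=0x98
prologue: push r3 → mem[0x97]=0x89, sp=0x97
body[0] sub  r1, r2, #47 → r1=0x52
body[1] sub  r3, r0, r4 → r3=0x35
body[2] mov  r3, r1 → r3=0x52
body[3] sub  r2, r0, r1 → r2=0xc0
body[4] add  r2, r0, #15 → r2=0x21
epilogue: pop r3=0x89, sp=0x98
epilogue: pop r2=0x81, sp=0x99
r0: callee-saved, written=False
r1: caller-saved, written=True
r3: callee-saved, written=True
r4: caller-saved, written=False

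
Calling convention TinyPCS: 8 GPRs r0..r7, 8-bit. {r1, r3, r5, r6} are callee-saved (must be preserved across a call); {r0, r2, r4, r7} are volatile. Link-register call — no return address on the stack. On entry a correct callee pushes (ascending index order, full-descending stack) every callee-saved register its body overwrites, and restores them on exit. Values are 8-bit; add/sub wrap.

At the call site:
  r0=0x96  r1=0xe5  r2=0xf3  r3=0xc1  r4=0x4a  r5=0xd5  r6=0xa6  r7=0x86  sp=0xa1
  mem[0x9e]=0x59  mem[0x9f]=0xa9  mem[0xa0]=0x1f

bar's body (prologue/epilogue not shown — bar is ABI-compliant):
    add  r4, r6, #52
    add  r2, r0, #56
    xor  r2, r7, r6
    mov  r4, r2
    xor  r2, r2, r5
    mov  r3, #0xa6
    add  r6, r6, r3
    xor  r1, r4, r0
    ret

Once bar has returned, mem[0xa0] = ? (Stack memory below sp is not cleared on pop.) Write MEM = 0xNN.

prologue: push r1 -> mem[0xa0]=0xe5, sp=0xa0
prologue: push r3 -> mem[0x9f]=0xc1, sp=0x9f
prologue: push r6 -> mem[0x9e]=0xa6, sp=0x9e
body[0] add  r4, r6, #52 -> r4=0xda
body[1] add  r2, r0, #56 -> r2=0xce
body[2] xor  r2, r7, r6 -> r2=0x20
body[3] mov  r4, r2 -> r4=0x20
body[4] xor  r2, r2, r5 -> r2=0xf5
body[5] mov  r3, #0xa6 -> r3=0xa6
body[6] add  r6, r6, r3 -> r6=0x4c
body[7] xor  r1, r4, r0 -> r1=0xb6
epilogue: pop r6=0xa6, sp=0x9f
epilogue: pop r3=0xc1, sp=0xa0
epilogue: pop r1=0xe5, sp=0xa1
prologue pushed ['r1', 'r3', 'r6'] at ['0xa0', '0x9f', '0x9e']

MEM = 0xe5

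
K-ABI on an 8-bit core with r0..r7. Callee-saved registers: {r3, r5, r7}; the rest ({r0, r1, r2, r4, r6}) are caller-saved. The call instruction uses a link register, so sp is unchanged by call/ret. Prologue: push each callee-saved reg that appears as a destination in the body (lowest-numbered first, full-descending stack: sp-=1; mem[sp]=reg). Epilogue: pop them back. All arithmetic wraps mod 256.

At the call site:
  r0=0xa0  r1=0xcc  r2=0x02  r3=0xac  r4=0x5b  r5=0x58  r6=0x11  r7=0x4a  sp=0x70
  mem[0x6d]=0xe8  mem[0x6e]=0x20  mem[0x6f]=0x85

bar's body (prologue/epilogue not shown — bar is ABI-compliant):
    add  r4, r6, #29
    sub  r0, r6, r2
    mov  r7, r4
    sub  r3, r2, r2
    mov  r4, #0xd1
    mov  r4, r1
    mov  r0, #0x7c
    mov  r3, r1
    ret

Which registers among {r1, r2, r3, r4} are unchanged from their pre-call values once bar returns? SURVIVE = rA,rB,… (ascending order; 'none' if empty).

prologue: push r3 -> mem[0x6f]=0xac, sp=0x6f
prologue: push r7 -> mem[0x6e]=0x4a, sp=0x6e
body[0] add  r4, r6, #29 -> r4=0x2e
body[1] sub  r0, r6, r2 -> r0=0x0f
body[2] mov  r7, r4 -> r7=0x2e
body[3] sub  r3, r2, r2 -> r3=0x00
body[4] mov  r4, #0xd1 -> r4=0xd1
body[5] mov  r4, r1 -> r4=0xcc
body[6] mov  r0, #0x7c -> r0=0x7c
body[7] mov  r3, r1 -> r3=0xcc
epilogue: pop r7=0x4a, sp=0x6f
epilogue: pop r3=0xac, sp=0x70
r1: caller-saved, written=False
r2: caller-saved, written=False
r3: callee-saved, written=True
r4: caller-saved, written=True

SURVIVE = r1,r2,r3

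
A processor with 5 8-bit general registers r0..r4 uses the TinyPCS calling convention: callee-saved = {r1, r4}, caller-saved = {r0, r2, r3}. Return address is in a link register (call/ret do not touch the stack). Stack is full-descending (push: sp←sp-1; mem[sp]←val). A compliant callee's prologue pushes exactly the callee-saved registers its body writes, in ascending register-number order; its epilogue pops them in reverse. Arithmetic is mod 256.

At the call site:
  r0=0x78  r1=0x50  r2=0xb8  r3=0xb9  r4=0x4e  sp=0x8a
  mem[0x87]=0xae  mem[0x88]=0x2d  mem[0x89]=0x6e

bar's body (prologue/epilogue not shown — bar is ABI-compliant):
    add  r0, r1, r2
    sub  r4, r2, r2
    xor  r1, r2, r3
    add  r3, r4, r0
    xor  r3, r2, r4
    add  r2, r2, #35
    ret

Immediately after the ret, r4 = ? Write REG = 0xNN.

prologue: push r1 → mem[0x89]=0x50, sp=0x89
prologue: push r4 → mem[0x88]=0x4e, sp=0x88
body[0] add  r0, r1, r2 → r0=0x08
body[1] sub  r4, r2, r2 → r4=0x00
body[2] xor  r1, r2, r3 → r1=0x01
body[3] add  r3, r4, r0 → r3=0x08
body[4] xor  r3, r2, r4 → r3=0xb8
body[5] add  r2, r2, #35 → r2=0xdb
epilogue: pop r4=0x4e, sp=0x89
epilogue: pop r1=0x50, sp=0x8a
r4 is callee-saved → restored

REG = 0x4e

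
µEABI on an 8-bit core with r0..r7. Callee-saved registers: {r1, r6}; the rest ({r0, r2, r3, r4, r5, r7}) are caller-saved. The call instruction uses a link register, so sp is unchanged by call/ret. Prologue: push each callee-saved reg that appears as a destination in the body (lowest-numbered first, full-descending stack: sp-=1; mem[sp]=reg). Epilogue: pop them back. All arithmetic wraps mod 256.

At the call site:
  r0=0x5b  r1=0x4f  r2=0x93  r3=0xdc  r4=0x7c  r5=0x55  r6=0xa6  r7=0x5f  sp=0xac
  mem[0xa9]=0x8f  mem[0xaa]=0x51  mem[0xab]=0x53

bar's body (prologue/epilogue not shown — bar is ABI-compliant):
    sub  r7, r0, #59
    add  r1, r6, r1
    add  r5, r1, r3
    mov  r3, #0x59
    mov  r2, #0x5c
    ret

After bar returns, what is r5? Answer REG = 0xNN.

prologue: push r1 → mem[0xab]=0x4f, sp=0xab
body[0] sub  r7, r0, #59 → r7=0x20
body[1] add  r1, r6, r1 → r1=0xf5
body[2] add  r5, r1, r3 → r5=0xd1
body[3] mov  r3, #0x59 → r3=0x59
body[4] mov  r2, #0x5c → r2=0x5c
epilogue: pop r1=0x4f, sp=0xac
r5 is caller-saved → body value

REG = 0xd1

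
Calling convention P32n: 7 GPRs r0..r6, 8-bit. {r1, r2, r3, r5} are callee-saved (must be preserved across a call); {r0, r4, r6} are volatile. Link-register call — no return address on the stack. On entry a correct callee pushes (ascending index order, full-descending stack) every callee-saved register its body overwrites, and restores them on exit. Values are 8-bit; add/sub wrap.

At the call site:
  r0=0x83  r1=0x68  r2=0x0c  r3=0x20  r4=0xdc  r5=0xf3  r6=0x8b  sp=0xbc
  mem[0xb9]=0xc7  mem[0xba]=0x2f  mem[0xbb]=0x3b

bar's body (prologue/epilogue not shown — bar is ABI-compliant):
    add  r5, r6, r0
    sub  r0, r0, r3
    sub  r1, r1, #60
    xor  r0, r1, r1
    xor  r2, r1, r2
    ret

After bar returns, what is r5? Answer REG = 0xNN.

prologue: push r1 -> mem[0xbb]=0x68, sp=0xbb
prologue: push r2 -> mem[0xba]=0x0c, sp=0xba
prologue: push r5 -> mem[0xb9]=0xf3, sp=0xb9
body[0] add  r5, r6, r0 -> r5=0x0e
body[1] sub  r0, r0, r3 -> r0=0x63
body[2] sub  r1, r1, #60 -> r1=0x2c
body[3] xor  r0, r1, r1 -> r0=0x00
body[4] xor  r2, r1, r2 -> r2=0x20
epilogue: pop r5=0xf3, sp=0xba
epilogue: pop r2=0x0c, sp=0xbb
epilogue: pop r1=0x68, sp=0xbc
r5 is callee-saved -> restored

REG = 0xf3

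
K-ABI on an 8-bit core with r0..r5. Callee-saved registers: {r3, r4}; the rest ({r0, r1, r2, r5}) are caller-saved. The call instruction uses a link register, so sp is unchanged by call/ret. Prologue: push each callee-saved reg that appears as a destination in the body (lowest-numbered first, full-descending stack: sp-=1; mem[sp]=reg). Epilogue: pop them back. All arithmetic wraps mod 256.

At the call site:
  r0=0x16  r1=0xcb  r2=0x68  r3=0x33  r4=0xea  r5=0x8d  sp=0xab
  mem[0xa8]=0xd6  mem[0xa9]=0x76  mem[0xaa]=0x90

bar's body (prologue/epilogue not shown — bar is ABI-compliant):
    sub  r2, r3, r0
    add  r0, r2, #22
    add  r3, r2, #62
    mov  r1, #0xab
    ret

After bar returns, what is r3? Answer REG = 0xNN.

prologue: push r3 → mem[0xaa]=0x33, sp=0xaa
body[0] sub  r2, r3, r0 → r2=0x1d
body[1] add  r0, r2, #22 → r0=0x33
body[2] add  r3, r2, #62 → r3=0x5b
body[3] mov  r1, #0xab → r1=0xab
epilogue: pop r3=0x33, sp=0xab
r3 is callee-saved → restored

REG = 0x33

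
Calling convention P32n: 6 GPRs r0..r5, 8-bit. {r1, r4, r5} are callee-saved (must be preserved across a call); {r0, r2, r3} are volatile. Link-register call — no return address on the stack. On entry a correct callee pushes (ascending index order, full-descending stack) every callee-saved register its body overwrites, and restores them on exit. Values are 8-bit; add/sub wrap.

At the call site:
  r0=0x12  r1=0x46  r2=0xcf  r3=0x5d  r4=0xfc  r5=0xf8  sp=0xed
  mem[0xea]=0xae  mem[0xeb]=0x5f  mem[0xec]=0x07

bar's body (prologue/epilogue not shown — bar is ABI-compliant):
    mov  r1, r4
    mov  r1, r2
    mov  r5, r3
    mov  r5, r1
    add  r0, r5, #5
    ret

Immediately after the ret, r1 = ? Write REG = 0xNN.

prologue: push r1 → mem[0xec]=0x46, sp=0xec
prologue: push r5 → mem[0xeb]=0xf8, sp=0xeb
body[0] mov  r1, r4 → r1=0xfc
body[1] mov  r1, r2 → r1=0xcf
body[2] mov  r5, r3 → r5=0x5d
body[3] mov  r5, r1 → r5=0xcf
body[4] add  r0, r5, #5 → r0=0xd4
epilogue: pop r5=0xf8, sp=0xec
epilogue: pop r1=0x46, sp=0xed
r1 is callee-saved → restored

REG = 0x46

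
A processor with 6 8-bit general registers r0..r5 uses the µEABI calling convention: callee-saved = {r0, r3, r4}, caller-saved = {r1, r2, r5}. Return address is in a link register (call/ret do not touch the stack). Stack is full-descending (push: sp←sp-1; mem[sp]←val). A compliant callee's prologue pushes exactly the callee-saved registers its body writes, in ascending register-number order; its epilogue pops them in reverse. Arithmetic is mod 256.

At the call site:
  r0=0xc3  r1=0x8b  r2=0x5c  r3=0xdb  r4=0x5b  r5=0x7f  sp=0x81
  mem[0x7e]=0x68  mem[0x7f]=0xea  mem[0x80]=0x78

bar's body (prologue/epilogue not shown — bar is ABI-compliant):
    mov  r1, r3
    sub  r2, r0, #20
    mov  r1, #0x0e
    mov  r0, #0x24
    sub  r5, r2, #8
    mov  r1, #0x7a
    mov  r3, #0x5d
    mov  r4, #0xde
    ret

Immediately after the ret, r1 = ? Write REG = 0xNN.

prologue: push r0 → mem[0x80]=0xc3, sp=0x80
prologue: push r3 → mem[0x7f]=0xdb, sp=0x7f
prologue: push r4 → mem[0x7e]=0x5b, sp=0x7e
body[0] mov  r1, r3 → r1=0xdb
body[1] sub  r2, r0, #20 → r2=0xaf
body[2] mov  r1, #0x0e → r1=0x0e
body[3] mov  r0, #0x24 → r0=0x24
body[4] sub  r5, r2, #8 → r5=0xa7
body[5] mov  r1, #0x7a → r1=0x7a
body[6] mov  r3, #0x5d → r3=0x5d
body[7] mov  r4, #0xde → r4=0xde
epilogue: pop r4=0x5b, sp=0x7f
epilogue: pop r3=0xdb, sp=0x80
epilogue: pop r0=0xc3, sp=0x81
r1 is caller-saved → body value

REG = 0x7a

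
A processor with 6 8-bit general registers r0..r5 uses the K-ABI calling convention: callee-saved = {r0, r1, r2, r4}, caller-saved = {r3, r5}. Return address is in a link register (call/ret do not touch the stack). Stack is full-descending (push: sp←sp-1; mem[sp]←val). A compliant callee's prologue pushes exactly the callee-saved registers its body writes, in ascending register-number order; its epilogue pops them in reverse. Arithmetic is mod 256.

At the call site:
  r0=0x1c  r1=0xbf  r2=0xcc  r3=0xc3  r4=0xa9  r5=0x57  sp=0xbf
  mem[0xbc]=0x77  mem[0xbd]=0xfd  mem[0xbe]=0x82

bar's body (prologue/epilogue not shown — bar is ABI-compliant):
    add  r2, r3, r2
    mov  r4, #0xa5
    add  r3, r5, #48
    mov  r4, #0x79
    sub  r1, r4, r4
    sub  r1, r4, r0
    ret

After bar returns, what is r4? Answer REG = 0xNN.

REG = 0xa9

prologue: push r1 → mem[0xbe]=0xbf, sp=0xbe
prologue: push r2 → mem[0xbd]=0xcc, sp=0xbd
prologue: push r4 → mem[0xbc]=0xa9, sp=0xbc
body[0] add  r2, r3, r2 → r2=0x8f
body[1] mov  r4, #0xa5 → r4=0xa5
body[2] add  r3, r5, #48 → r3=0x87
body[3] mov  r4, #0x79 → r4=0x79
body[4] sub  r1, r4, r4 → r1=0x00
body[5] sub  r1, r4, r0 → r1=0x5d
epilogue: pop r4=0xa9, sp=0xbd
epilogue: pop r2=0xcc, sp=0xbe
epilogue: pop r1=0xbf, sp=0xbf
r4 is callee-saved → restored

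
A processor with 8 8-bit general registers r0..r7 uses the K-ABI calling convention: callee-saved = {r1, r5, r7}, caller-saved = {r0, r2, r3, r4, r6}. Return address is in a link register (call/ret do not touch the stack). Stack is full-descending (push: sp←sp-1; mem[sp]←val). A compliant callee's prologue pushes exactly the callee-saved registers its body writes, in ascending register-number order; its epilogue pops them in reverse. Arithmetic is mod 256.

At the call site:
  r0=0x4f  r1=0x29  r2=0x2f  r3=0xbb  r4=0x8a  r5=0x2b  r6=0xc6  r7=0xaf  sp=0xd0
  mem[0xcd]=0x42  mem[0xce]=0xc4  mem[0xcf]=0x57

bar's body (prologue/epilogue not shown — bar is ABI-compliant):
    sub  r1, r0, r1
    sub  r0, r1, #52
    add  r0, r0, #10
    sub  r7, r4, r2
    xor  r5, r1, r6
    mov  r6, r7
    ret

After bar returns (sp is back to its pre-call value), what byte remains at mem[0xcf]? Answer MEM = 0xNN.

prologue: push r1 -> mem[0xcf]=0x29, sp=0xcf
prologue: push r5 -> mem[0xce]=0x2b, sp=0xce
prologue: push r7 -> mem[0xcd]=0xaf, sp=0xcd
body[0] sub  r1, r0, r1 -> r1=0x26
body[1] sub  r0, r1, #52 -> r0=0xf2
body[2] add  r0, r0, #10 -> r0=0xfc
body[3] sub  r7, r4, r2 -> r7=0x5b
body[4] xor  r5, r1, r6 -> r5=0xe0
body[5] mov  r6, r7 -> r6=0x5b
epilogue: pop r7=0xaf, sp=0xce
epilogue: pop r5=0x2b, sp=0xcf
epilogue: pop r1=0x29, sp=0xd0
prologue pushed ['r1', 'r5', 'r7'] at ['0xcf', '0xce', '0xcd']

MEM = 0x29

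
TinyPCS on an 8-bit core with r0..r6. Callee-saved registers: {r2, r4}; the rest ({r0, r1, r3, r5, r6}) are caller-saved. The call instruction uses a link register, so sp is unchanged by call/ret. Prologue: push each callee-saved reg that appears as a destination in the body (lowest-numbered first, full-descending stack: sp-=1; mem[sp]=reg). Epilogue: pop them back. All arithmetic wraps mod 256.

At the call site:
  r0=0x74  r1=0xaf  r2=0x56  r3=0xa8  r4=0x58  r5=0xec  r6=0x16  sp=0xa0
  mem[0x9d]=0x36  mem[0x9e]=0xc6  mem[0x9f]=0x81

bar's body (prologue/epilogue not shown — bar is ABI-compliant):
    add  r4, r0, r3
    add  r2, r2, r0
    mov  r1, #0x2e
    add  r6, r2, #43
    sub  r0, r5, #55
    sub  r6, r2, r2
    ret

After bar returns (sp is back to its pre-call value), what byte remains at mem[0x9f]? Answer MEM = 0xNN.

MEM = 0x56

prologue: push r2 → mem[0x9f]=0x56, sp=0x9f
prologue: push r4 → mem[0x9e]=0x58, sp=0x9e
body[0] add  r4, r0, r3 → r4=0x1c
body[1] add  r2, r2, r0 → r2=0xca
body[2] mov  r1, #0x2e → r1=0x2e
body[3] add  r6, r2, #43 → r6=0xf5
body[4] sub  r0, r5, #55 → r0=0xb5
body[5] sub  r6, r2, r2 → r6=0x00
epilogue: pop r4=0x58, sp=0x9f
epilogue: pop r2=0x56, sp=0xa0
prologue pushed ['r2', 'r4'] at ['0x9f', '0x9e']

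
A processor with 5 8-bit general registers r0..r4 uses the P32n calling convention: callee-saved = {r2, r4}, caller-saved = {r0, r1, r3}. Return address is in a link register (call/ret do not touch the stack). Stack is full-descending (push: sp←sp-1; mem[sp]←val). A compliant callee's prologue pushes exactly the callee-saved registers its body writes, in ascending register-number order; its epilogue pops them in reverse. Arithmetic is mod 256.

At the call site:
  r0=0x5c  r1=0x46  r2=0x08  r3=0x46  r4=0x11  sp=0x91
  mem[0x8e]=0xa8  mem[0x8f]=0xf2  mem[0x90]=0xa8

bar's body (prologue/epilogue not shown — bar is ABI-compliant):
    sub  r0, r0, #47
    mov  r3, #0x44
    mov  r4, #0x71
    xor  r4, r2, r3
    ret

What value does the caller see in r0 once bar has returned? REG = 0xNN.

REG = 0x2d

prologue: push r4 -> mem[0x90]=0x11, sp=0x90
body[0] sub  r0, r0, #47 -> r0=0x2d
body[1] mov  r3, #0x44 -> r3=0x44
body[2] mov  r4, #0x71 -> r4=0x71
body[3] xor  r4, r2, r3 -> r4=0x4c
epilogue: pop r4=0x11, sp=0x91
r0 is caller-saved -> body value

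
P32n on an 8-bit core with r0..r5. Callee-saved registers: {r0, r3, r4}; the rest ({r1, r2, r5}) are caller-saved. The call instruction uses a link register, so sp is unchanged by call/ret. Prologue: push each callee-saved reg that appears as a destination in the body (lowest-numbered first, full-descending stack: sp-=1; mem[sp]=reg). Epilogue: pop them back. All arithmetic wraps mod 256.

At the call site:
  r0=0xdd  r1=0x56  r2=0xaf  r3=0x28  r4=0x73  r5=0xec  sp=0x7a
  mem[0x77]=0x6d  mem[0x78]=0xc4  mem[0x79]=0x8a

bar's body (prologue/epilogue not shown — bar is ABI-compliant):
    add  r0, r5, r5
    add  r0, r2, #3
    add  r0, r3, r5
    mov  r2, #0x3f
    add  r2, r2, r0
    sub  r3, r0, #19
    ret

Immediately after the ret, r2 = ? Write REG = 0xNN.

REG = 0x53

prologue: push r0 → mem[0x79]=0xdd, sp=0x79
prologue: push r3 → mem[0x78]=0x28, sp=0x78
body[0] add  r0, r5, r5 → r0=0xd8
body[1] add  r0, r2, #3 → r0=0xb2
body[2] add  r0, r3, r5 → r0=0x14
body[3] mov  r2, #0x3f → r2=0x3f
body[4] add  r2, r2, r0 → r2=0x53
body[5] sub  r3, r0, #19 → r3=0x01
epilogue: pop r3=0x28, sp=0x79
epilogue: pop r0=0xdd, sp=0x7a
r2 is caller-saved → body value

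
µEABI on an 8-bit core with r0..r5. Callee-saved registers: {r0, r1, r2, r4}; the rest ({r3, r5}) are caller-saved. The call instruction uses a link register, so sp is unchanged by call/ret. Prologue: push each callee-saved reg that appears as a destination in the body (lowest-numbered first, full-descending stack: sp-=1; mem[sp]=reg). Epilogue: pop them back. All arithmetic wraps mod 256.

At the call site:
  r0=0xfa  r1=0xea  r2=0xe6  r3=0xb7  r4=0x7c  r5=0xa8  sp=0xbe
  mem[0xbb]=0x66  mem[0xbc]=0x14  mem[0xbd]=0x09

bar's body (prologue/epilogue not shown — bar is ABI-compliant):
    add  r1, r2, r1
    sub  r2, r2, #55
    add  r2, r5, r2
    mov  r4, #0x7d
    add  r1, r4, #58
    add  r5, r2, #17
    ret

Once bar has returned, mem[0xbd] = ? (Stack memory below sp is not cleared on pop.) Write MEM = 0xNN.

prologue: push r1 -> mem[0xbd]=0xea, sp=0xbd
prologue: push r2 -> mem[0xbc]=0xe6, sp=0xbc
prologue: push r4 -> mem[0xbb]=0x7c, sp=0xbb
body[0] add  r1, r2, r1 -> r1=0xd0
body[1] sub  r2, r2, #55 -> r2=0xaf
body[2] add  r2, r5, r2 -> r2=0x57
body[3] mov  r4, #0x7d -> r4=0x7d
body[4] add  r1, r4, #58 -> r1=0xb7
body[5] add  r5, r2, #17 -> r5=0x68
epilogue: pop r4=0x7c, sp=0xbc
epilogue: pop r2=0xe6, sp=0xbd
epilogue: pop r1=0xea, sp=0xbe
prologue pushed ['r1', 'r2', 'r4'] at ['0xbd', '0xbc', '0xbb']

MEM = 0xea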